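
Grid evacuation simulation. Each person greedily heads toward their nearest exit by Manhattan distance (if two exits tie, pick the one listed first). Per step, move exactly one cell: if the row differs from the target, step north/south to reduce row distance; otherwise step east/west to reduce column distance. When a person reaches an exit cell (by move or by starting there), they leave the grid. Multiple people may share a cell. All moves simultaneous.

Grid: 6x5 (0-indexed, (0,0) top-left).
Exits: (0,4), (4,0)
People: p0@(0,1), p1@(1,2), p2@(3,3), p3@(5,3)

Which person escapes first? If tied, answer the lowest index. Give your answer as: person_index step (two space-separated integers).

Answer: 0 3

Derivation:
Step 1: p0:(0,1)->(0,2) | p1:(1,2)->(0,2) | p2:(3,3)->(2,3) | p3:(5,3)->(4,3)
Step 2: p0:(0,2)->(0,3) | p1:(0,2)->(0,3) | p2:(2,3)->(1,3) | p3:(4,3)->(4,2)
Step 3: p0:(0,3)->(0,4)->EXIT | p1:(0,3)->(0,4)->EXIT | p2:(1,3)->(0,3) | p3:(4,2)->(4,1)
Step 4: p0:escaped | p1:escaped | p2:(0,3)->(0,4)->EXIT | p3:(4,1)->(4,0)->EXIT
Exit steps: [3, 3, 4, 4]
First to escape: p0 at step 3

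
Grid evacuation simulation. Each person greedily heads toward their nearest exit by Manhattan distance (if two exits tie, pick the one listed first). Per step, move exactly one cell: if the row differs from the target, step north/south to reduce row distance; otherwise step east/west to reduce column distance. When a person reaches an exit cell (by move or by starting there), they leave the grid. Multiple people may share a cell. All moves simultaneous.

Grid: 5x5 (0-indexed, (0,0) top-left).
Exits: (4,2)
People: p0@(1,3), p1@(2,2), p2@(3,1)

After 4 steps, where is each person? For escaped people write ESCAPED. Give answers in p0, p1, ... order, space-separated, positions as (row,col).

Step 1: p0:(1,3)->(2,3) | p1:(2,2)->(3,2) | p2:(3,1)->(4,1)
Step 2: p0:(2,3)->(3,3) | p1:(3,2)->(4,2)->EXIT | p2:(4,1)->(4,2)->EXIT
Step 3: p0:(3,3)->(4,3) | p1:escaped | p2:escaped
Step 4: p0:(4,3)->(4,2)->EXIT | p1:escaped | p2:escaped

ESCAPED ESCAPED ESCAPED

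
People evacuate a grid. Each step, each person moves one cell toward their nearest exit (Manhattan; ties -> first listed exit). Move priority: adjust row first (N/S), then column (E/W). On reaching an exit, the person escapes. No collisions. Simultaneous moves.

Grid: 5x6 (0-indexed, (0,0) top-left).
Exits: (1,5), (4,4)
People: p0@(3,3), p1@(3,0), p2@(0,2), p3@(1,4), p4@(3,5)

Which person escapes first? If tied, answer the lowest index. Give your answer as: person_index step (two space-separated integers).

Step 1: p0:(3,3)->(4,3) | p1:(3,0)->(4,0) | p2:(0,2)->(1,2) | p3:(1,4)->(1,5)->EXIT | p4:(3,5)->(2,5)
Step 2: p0:(4,3)->(4,4)->EXIT | p1:(4,0)->(4,1) | p2:(1,2)->(1,3) | p3:escaped | p4:(2,5)->(1,5)->EXIT
Step 3: p0:escaped | p1:(4,1)->(4,2) | p2:(1,3)->(1,4) | p3:escaped | p4:escaped
Step 4: p0:escaped | p1:(4,2)->(4,3) | p2:(1,4)->(1,5)->EXIT | p3:escaped | p4:escaped
Step 5: p0:escaped | p1:(4,3)->(4,4)->EXIT | p2:escaped | p3:escaped | p4:escaped
Exit steps: [2, 5, 4, 1, 2]
First to escape: p3 at step 1

Answer: 3 1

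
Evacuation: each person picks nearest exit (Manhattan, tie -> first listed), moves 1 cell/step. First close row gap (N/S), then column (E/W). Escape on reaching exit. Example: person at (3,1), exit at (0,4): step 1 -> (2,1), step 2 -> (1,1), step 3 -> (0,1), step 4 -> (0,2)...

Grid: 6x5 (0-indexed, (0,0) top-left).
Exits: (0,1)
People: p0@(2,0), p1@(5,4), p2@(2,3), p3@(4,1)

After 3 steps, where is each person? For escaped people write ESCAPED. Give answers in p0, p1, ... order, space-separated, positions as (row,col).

Step 1: p0:(2,0)->(1,0) | p1:(5,4)->(4,4) | p2:(2,3)->(1,3) | p3:(4,1)->(3,1)
Step 2: p0:(1,0)->(0,0) | p1:(4,4)->(3,4) | p2:(1,3)->(0,3) | p3:(3,1)->(2,1)
Step 3: p0:(0,0)->(0,1)->EXIT | p1:(3,4)->(2,4) | p2:(0,3)->(0,2) | p3:(2,1)->(1,1)

ESCAPED (2,4) (0,2) (1,1)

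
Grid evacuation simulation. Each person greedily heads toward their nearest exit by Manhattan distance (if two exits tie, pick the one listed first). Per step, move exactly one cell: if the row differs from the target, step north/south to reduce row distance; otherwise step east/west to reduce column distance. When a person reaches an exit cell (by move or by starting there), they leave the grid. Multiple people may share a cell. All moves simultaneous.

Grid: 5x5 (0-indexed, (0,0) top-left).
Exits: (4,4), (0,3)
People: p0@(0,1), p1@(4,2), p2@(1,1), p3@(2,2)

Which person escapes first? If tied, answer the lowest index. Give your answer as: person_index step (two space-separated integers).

Step 1: p0:(0,1)->(0,2) | p1:(4,2)->(4,3) | p2:(1,1)->(0,1) | p3:(2,2)->(1,2)
Step 2: p0:(0,2)->(0,3)->EXIT | p1:(4,3)->(4,4)->EXIT | p2:(0,1)->(0,2) | p3:(1,2)->(0,2)
Step 3: p0:escaped | p1:escaped | p2:(0,2)->(0,3)->EXIT | p3:(0,2)->(0,3)->EXIT
Exit steps: [2, 2, 3, 3]
First to escape: p0 at step 2

Answer: 0 2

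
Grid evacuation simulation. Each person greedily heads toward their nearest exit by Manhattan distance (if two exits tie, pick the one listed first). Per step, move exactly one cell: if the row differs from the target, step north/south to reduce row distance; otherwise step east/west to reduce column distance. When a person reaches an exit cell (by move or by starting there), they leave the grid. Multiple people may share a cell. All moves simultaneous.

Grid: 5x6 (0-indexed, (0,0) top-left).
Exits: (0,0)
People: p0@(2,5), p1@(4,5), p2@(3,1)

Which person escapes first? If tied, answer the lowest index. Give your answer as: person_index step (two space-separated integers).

Step 1: p0:(2,5)->(1,5) | p1:(4,5)->(3,5) | p2:(3,1)->(2,1)
Step 2: p0:(1,5)->(0,5) | p1:(3,5)->(2,5) | p2:(2,1)->(1,1)
Step 3: p0:(0,5)->(0,4) | p1:(2,5)->(1,5) | p2:(1,1)->(0,1)
Step 4: p0:(0,4)->(0,3) | p1:(1,5)->(0,5) | p2:(0,1)->(0,0)->EXIT
Step 5: p0:(0,3)->(0,2) | p1:(0,5)->(0,4) | p2:escaped
Step 6: p0:(0,2)->(0,1) | p1:(0,4)->(0,3) | p2:escaped
Step 7: p0:(0,1)->(0,0)->EXIT | p1:(0,3)->(0,2) | p2:escaped
Step 8: p0:escaped | p1:(0,2)->(0,1) | p2:escaped
Step 9: p0:escaped | p1:(0,1)->(0,0)->EXIT | p2:escaped
Exit steps: [7, 9, 4]
First to escape: p2 at step 4

Answer: 2 4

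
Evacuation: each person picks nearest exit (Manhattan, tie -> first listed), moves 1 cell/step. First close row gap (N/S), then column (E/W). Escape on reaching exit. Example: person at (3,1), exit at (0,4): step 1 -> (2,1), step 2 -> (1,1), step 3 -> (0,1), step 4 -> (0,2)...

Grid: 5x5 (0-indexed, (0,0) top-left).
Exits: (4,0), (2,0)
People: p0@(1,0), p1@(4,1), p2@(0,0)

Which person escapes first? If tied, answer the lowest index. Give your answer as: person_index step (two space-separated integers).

Step 1: p0:(1,0)->(2,0)->EXIT | p1:(4,1)->(4,0)->EXIT | p2:(0,0)->(1,0)
Step 2: p0:escaped | p1:escaped | p2:(1,0)->(2,0)->EXIT
Exit steps: [1, 1, 2]
First to escape: p0 at step 1

Answer: 0 1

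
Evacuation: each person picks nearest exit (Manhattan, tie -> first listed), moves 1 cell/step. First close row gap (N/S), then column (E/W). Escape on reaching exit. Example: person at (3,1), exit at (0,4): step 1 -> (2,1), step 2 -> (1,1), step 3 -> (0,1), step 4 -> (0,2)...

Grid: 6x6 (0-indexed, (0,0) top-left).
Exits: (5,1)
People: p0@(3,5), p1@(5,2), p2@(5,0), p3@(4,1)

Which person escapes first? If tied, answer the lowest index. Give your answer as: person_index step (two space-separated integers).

Step 1: p0:(3,5)->(4,5) | p1:(5,2)->(5,1)->EXIT | p2:(5,0)->(5,1)->EXIT | p3:(4,1)->(5,1)->EXIT
Step 2: p0:(4,5)->(5,5) | p1:escaped | p2:escaped | p3:escaped
Step 3: p0:(5,5)->(5,4) | p1:escaped | p2:escaped | p3:escaped
Step 4: p0:(5,4)->(5,3) | p1:escaped | p2:escaped | p3:escaped
Step 5: p0:(5,3)->(5,2) | p1:escaped | p2:escaped | p3:escaped
Step 6: p0:(5,2)->(5,1)->EXIT | p1:escaped | p2:escaped | p3:escaped
Exit steps: [6, 1, 1, 1]
First to escape: p1 at step 1

Answer: 1 1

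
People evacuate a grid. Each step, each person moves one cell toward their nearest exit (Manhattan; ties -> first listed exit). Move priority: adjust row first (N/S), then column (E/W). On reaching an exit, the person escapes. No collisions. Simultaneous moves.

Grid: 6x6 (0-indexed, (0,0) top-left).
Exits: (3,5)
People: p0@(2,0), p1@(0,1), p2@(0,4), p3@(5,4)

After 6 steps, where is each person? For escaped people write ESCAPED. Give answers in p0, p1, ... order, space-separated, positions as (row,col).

Step 1: p0:(2,0)->(3,0) | p1:(0,1)->(1,1) | p2:(0,4)->(1,4) | p3:(5,4)->(4,4)
Step 2: p0:(3,0)->(3,1) | p1:(1,1)->(2,1) | p2:(1,4)->(2,4) | p3:(4,4)->(3,4)
Step 3: p0:(3,1)->(3,2) | p1:(2,1)->(3,1) | p2:(2,4)->(3,4) | p3:(3,4)->(3,5)->EXIT
Step 4: p0:(3,2)->(3,3) | p1:(3,1)->(3,2) | p2:(3,4)->(3,5)->EXIT | p3:escaped
Step 5: p0:(3,3)->(3,4) | p1:(3,2)->(3,3) | p2:escaped | p3:escaped
Step 6: p0:(3,4)->(3,5)->EXIT | p1:(3,3)->(3,4) | p2:escaped | p3:escaped

ESCAPED (3,4) ESCAPED ESCAPED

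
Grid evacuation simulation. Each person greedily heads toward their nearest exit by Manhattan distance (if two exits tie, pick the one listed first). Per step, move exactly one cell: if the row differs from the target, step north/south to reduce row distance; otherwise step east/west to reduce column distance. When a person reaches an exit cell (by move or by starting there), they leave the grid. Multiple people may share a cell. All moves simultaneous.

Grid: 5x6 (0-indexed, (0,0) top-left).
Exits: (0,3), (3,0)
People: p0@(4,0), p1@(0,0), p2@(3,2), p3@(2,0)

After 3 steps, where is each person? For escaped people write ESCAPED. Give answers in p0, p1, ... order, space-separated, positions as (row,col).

Step 1: p0:(4,0)->(3,0)->EXIT | p1:(0,0)->(0,1) | p2:(3,2)->(3,1) | p3:(2,0)->(3,0)->EXIT
Step 2: p0:escaped | p1:(0,1)->(0,2) | p2:(3,1)->(3,0)->EXIT | p3:escaped
Step 3: p0:escaped | p1:(0,2)->(0,3)->EXIT | p2:escaped | p3:escaped

ESCAPED ESCAPED ESCAPED ESCAPED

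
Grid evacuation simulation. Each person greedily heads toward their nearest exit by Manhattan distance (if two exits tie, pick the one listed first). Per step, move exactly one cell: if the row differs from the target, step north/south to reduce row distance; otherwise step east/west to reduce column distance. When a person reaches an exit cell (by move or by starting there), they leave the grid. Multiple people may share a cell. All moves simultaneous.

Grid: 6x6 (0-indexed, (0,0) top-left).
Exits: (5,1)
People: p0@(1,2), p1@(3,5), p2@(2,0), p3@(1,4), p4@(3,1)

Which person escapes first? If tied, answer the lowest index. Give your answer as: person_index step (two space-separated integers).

Answer: 4 2

Derivation:
Step 1: p0:(1,2)->(2,2) | p1:(3,5)->(4,5) | p2:(2,0)->(3,0) | p3:(1,4)->(2,4) | p4:(3,1)->(4,1)
Step 2: p0:(2,2)->(3,2) | p1:(4,5)->(5,5) | p2:(3,0)->(4,0) | p3:(2,4)->(3,4) | p4:(4,1)->(5,1)->EXIT
Step 3: p0:(3,2)->(4,2) | p1:(5,5)->(5,4) | p2:(4,0)->(5,0) | p3:(3,4)->(4,4) | p4:escaped
Step 4: p0:(4,2)->(5,2) | p1:(5,4)->(5,3) | p2:(5,0)->(5,1)->EXIT | p3:(4,4)->(5,4) | p4:escaped
Step 5: p0:(5,2)->(5,1)->EXIT | p1:(5,3)->(5,2) | p2:escaped | p3:(5,4)->(5,3) | p4:escaped
Step 6: p0:escaped | p1:(5,2)->(5,1)->EXIT | p2:escaped | p3:(5,3)->(5,2) | p4:escaped
Step 7: p0:escaped | p1:escaped | p2:escaped | p3:(5,2)->(5,1)->EXIT | p4:escaped
Exit steps: [5, 6, 4, 7, 2]
First to escape: p4 at step 2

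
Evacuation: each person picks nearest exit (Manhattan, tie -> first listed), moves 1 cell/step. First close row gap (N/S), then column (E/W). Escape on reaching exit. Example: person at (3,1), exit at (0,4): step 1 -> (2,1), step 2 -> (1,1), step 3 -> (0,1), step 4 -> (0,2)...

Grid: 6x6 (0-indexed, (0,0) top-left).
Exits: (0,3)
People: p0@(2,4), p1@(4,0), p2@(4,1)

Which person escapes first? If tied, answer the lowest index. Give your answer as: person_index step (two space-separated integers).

Step 1: p0:(2,4)->(1,4) | p1:(4,0)->(3,0) | p2:(4,1)->(3,1)
Step 2: p0:(1,4)->(0,4) | p1:(3,0)->(2,0) | p2:(3,1)->(2,1)
Step 3: p0:(0,4)->(0,3)->EXIT | p1:(2,0)->(1,0) | p2:(2,1)->(1,1)
Step 4: p0:escaped | p1:(1,0)->(0,0) | p2:(1,1)->(0,1)
Step 5: p0:escaped | p1:(0,0)->(0,1) | p2:(0,1)->(0,2)
Step 6: p0:escaped | p1:(0,1)->(0,2) | p2:(0,2)->(0,3)->EXIT
Step 7: p0:escaped | p1:(0,2)->(0,3)->EXIT | p2:escaped
Exit steps: [3, 7, 6]
First to escape: p0 at step 3

Answer: 0 3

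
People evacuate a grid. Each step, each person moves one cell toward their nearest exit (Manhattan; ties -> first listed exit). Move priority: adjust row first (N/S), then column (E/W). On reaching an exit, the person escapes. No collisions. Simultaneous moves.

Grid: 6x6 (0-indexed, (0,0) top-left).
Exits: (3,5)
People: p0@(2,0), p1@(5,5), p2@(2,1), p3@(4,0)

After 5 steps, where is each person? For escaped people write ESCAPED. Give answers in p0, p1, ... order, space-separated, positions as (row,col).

Step 1: p0:(2,0)->(3,0) | p1:(5,5)->(4,5) | p2:(2,1)->(3,1) | p3:(4,0)->(3,0)
Step 2: p0:(3,0)->(3,1) | p1:(4,5)->(3,5)->EXIT | p2:(3,1)->(3,2) | p3:(3,0)->(3,1)
Step 3: p0:(3,1)->(3,2) | p1:escaped | p2:(3,2)->(3,3) | p3:(3,1)->(3,2)
Step 4: p0:(3,2)->(3,3) | p1:escaped | p2:(3,3)->(3,4) | p3:(3,2)->(3,3)
Step 5: p0:(3,3)->(3,4) | p1:escaped | p2:(3,4)->(3,5)->EXIT | p3:(3,3)->(3,4)

(3,4) ESCAPED ESCAPED (3,4)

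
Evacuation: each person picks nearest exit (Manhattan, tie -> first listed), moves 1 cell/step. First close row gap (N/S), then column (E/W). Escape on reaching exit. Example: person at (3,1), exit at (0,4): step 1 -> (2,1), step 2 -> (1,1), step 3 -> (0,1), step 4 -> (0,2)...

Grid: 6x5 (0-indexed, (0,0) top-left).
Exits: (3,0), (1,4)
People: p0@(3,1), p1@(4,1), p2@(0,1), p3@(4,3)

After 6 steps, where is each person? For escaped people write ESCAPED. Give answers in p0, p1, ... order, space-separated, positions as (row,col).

Step 1: p0:(3,1)->(3,0)->EXIT | p1:(4,1)->(3,1) | p2:(0,1)->(1,1) | p3:(4,3)->(3,3)
Step 2: p0:escaped | p1:(3,1)->(3,0)->EXIT | p2:(1,1)->(2,1) | p3:(3,3)->(3,2)
Step 3: p0:escaped | p1:escaped | p2:(2,1)->(3,1) | p3:(3,2)->(3,1)
Step 4: p0:escaped | p1:escaped | p2:(3,1)->(3,0)->EXIT | p3:(3,1)->(3,0)->EXIT

ESCAPED ESCAPED ESCAPED ESCAPED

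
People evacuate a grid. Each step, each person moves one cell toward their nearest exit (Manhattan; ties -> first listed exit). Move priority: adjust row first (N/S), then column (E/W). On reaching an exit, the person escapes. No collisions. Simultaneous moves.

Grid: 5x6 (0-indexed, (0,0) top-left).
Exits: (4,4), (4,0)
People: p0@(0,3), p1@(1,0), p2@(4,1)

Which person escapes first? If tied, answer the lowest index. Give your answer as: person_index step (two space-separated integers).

Answer: 2 1

Derivation:
Step 1: p0:(0,3)->(1,3) | p1:(1,0)->(2,0) | p2:(4,1)->(4,0)->EXIT
Step 2: p0:(1,3)->(2,3) | p1:(2,0)->(3,0) | p2:escaped
Step 3: p0:(2,3)->(3,3) | p1:(3,0)->(4,0)->EXIT | p2:escaped
Step 4: p0:(3,3)->(4,3) | p1:escaped | p2:escaped
Step 5: p0:(4,3)->(4,4)->EXIT | p1:escaped | p2:escaped
Exit steps: [5, 3, 1]
First to escape: p2 at step 1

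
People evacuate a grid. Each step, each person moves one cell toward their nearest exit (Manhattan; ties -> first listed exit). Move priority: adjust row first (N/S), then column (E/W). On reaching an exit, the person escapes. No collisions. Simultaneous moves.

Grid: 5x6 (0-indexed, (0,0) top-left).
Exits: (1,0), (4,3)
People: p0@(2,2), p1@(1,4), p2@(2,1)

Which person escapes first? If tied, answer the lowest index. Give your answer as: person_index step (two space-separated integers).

Answer: 2 2

Derivation:
Step 1: p0:(2,2)->(1,2) | p1:(1,4)->(1,3) | p2:(2,1)->(1,1)
Step 2: p0:(1,2)->(1,1) | p1:(1,3)->(1,2) | p2:(1,1)->(1,0)->EXIT
Step 3: p0:(1,1)->(1,0)->EXIT | p1:(1,2)->(1,1) | p2:escaped
Step 4: p0:escaped | p1:(1,1)->(1,0)->EXIT | p2:escaped
Exit steps: [3, 4, 2]
First to escape: p2 at step 2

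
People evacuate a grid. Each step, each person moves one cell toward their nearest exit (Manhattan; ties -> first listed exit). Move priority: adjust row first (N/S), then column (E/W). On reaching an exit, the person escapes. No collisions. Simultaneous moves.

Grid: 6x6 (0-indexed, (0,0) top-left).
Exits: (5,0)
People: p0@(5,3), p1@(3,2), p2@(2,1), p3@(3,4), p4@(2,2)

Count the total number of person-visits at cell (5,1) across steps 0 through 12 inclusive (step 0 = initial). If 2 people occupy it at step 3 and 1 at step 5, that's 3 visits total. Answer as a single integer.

Answer: 5

Derivation:
Step 0: p0@(5,3) p1@(3,2) p2@(2,1) p3@(3,4) p4@(2,2) -> at (5,1): 0 [-], cum=0
Step 1: p0@(5,2) p1@(4,2) p2@(3,1) p3@(4,4) p4@(3,2) -> at (5,1): 0 [-], cum=0
Step 2: p0@(5,1) p1@(5,2) p2@(4,1) p3@(5,4) p4@(4,2) -> at (5,1): 1 [p0], cum=1
Step 3: p0@ESC p1@(5,1) p2@(5,1) p3@(5,3) p4@(5,2) -> at (5,1): 2 [p1,p2], cum=3
Step 4: p0@ESC p1@ESC p2@ESC p3@(5,2) p4@(5,1) -> at (5,1): 1 [p4], cum=4
Step 5: p0@ESC p1@ESC p2@ESC p3@(5,1) p4@ESC -> at (5,1): 1 [p3], cum=5
Step 6: p0@ESC p1@ESC p2@ESC p3@ESC p4@ESC -> at (5,1): 0 [-], cum=5
Total visits = 5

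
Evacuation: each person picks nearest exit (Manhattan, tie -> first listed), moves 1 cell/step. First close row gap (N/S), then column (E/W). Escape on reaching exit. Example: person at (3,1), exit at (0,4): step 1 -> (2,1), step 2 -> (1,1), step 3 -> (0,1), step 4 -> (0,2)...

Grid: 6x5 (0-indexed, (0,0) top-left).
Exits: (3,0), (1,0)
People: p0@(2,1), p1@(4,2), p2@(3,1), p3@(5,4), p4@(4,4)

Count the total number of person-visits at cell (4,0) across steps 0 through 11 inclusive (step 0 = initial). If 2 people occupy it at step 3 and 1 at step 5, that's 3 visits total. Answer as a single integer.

Answer: 0

Derivation:
Step 0: p0@(2,1) p1@(4,2) p2@(3,1) p3@(5,4) p4@(4,4) -> at (4,0): 0 [-], cum=0
Step 1: p0@(3,1) p1@(3,2) p2@ESC p3@(4,4) p4@(3,4) -> at (4,0): 0 [-], cum=0
Step 2: p0@ESC p1@(3,1) p2@ESC p3@(3,4) p4@(3,3) -> at (4,0): 0 [-], cum=0
Step 3: p0@ESC p1@ESC p2@ESC p3@(3,3) p4@(3,2) -> at (4,0): 0 [-], cum=0
Step 4: p0@ESC p1@ESC p2@ESC p3@(3,2) p4@(3,1) -> at (4,0): 0 [-], cum=0
Step 5: p0@ESC p1@ESC p2@ESC p3@(3,1) p4@ESC -> at (4,0): 0 [-], cum=0
Step 6: p0@ESC p1@ESC p2@ESC p3@ESC p4@ESC -> at (4,0): 0 [-], cum=0
Total visits = 0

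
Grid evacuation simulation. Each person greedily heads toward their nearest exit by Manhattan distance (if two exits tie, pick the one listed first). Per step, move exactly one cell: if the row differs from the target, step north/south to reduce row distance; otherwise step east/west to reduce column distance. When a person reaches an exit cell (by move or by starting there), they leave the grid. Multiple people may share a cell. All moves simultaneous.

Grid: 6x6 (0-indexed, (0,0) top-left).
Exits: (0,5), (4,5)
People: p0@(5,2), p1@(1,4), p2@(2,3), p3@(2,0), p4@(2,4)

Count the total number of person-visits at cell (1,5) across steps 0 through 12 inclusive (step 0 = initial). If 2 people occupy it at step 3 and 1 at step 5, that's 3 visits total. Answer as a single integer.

Step 0: p0@(5,2) p1@(1,4) p2@(2,3) p3@(2,0) p4@(2,4) -> at (1,5): 0 [-], cum=0
Step 1: p0@(4,2) p1@(0,4) p2@(1,3) p3@(1,0) p4@(1,4) -> at (1,5): 0 [-], cum=0
Step 2: p0@(4,3) p1@ESC p2@(0,3) p3@(0,0) p4@(0,4) -> at (1,5): 0 [-], cum=0
Step 3: p0@(4,4) p1@ESC p2@(0,4) p3@(0,1) p4@ESC -> at (1,5): 0 [-], cum=0
Step 4: p0@ESC p1@ESC p2@ESC p3@(0,2) p4@ESC -> at (1,5): 0 [-], cum=0
Step 5: p0@ESC p1@ESC p2@ESC p3@(0,3) p4@ESC -> at (1,5): 0 [-], cum=0
Step 6: p0@ESC p1@ESC p2@ESC p3@(0,4) p4@ESC -> at (1,5): 0 [-], cum=0
Step 7: p0@ESC p1@ESC p2@ESC p3@ESC p4@ESC -> at (1,5): 0 [-], cum=0
Total visits = 0

Answer: 0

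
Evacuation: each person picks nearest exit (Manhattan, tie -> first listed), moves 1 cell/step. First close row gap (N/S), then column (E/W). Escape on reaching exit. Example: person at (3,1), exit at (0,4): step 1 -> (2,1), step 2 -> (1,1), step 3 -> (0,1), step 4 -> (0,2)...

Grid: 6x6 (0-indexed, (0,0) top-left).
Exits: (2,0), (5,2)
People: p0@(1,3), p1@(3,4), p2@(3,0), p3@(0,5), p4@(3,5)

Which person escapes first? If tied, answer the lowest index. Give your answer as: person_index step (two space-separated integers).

Answer: 2 1

Derivation:
Step 1: p0:(1,3)->(2,3) | p1:(3,4)->(4,4) | p2:(3,0)->(2,0)->EXIT | p3:(0,5)->(1,5) | p4:(3,5)->(4,5)
Step 2: p0:(2,3)->(2,2) | p1:(4,4)->(5,4) | p2:escaped | p3:(1,5)->(2,5) | p4:(4,5)->(5,5)
Step 3: p0:(2,2)->(2,1) | p1:(5,4)->(5,3) | p2:escaped | p3:(2,5)->(2,4) | p4:(5,5)->(5,4)
Step 4: p0:(2,1)->(2,0)->EXIT | p1:(5,3)->(5,2)->EXIT | p2:escaped | p3:(2,4)->(2,3) | p4:(5,4)->(5,3)
Step 5: p0:escaped | p1:escaped | p2:escaped | p3:(2,3)->(2,2) | p4:(5,3)->(5,2)->EXIT
Step 6: p0:escaped | p1:escaped | p2:escaped | p3:(2,2)->(2,1) | p4:escaped
Step 7: p0:escaped | p1:escaped | p2:escaped | p3:(2,1)->(2,0)->EXIT | p4:escaped
Exit steps: [4, 4, 1, 7, 5]
First to escape: p2 at step 1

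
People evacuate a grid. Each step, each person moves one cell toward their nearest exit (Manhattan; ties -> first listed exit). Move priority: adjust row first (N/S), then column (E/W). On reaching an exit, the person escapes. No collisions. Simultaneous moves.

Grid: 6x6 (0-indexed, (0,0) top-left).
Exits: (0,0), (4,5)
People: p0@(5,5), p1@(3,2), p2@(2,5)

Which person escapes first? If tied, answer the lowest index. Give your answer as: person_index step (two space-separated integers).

Step 1: p0:(5,5)->(4,5)->EXIT | p1:(3,2)->(4,2) | p2:(2,5)->(3,5)
Step 2: p0:escaped | p1:(4,2)->(4,3) | p2:(3,5)->(4,5)->EXIT
Step 3: p0:escaped | p1:(4,3)->(4,4) | p2:escaped
Step 4: p0:escaped | p1:(4,4)->(4,5)->EXIT | p2:escaped
Exit steps: [1, 4, 2]
First to escape: p0 at step 1

Answer: 0 1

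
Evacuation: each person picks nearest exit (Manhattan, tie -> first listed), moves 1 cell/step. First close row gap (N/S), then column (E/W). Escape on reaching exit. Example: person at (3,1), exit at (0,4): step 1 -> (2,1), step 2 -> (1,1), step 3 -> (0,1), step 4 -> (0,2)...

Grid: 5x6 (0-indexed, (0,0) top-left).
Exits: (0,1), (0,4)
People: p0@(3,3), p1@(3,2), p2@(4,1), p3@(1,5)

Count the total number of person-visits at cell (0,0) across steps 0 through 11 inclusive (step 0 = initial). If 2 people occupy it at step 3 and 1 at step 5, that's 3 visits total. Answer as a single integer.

Step 0: p0@(3,3) p1@(3,2) p2@(4,1) p3@(1,5) -> at (0,0): 0 [-], cum=0
Step 1: p0@(2,3) p1@(2,2) p2@(3,1) p3@(0,5) -> at (0,0): 0 [-], cum=0
Step 2: p0@(1,3) p1@(1,2) p2@(2,1) p3@ESC -> at (0,0): 0 [-], cum=0
Step 3: p0@(0,3) p1@(0,2) p2@(1,1) p3@ESC -> at (0,0): 0 [-], cum=0
Step 4: p0@ESC p1@ESC p2@ESC p3@ESC -> at (0,0): 0 [-], cum=0
Total visits = 0

Answer: 0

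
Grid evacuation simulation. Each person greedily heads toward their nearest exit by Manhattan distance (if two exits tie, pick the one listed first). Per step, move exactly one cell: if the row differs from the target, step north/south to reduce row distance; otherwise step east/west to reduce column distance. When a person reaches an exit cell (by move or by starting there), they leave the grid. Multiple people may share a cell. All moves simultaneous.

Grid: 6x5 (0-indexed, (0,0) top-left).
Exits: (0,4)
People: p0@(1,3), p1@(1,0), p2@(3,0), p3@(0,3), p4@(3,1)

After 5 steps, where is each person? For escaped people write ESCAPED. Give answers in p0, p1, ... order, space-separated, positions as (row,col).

Step 1: p0:(1,3)->(0,3) | p1:(1,0)->(0,0) | p2:(3,0)->(2,0) | p3:(0,3)->(0,4)->EXIT | p4:(3,1)->(2,1)
Step 2: p0:(0,3)->(0,4)->EXIT | p1:(0,0)->(0,1) | p2:(2,0)->(1,0) | p3:escaped | p4:(2,1)->(1,1)
Step 3: p0:escaped | p1:(0,1)->(0,2) | p2:(1,0)->(0,0) | p3:escaped | p4:(1,1)->(0,1)
Step 4: p0:escaped | p1:(0,2)->(0,3) | p2:(0,0)->(0,1) | p3:escaped | p4:(0,1)->(0,2)
Step 5: p0:escaped | p1:(0,3)->(0,4)->EXIT | p2:(0,1)->(0,2) | p3:escaped | p4:(0,2)->(0,3)

ESCAPED ESCAPED (0,2) ESCAPED (0,3)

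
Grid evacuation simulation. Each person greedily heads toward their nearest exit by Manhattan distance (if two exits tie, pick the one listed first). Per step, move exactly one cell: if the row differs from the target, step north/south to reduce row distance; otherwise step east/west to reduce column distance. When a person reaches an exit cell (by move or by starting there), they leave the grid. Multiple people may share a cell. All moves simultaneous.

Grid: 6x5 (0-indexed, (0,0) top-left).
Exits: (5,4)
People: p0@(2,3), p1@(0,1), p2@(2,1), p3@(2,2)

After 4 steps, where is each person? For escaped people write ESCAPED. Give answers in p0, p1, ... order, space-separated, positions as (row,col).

Step 1: p0:(2,3)->(3,3) | p1:(0,1)->(1,1) | p2:(2,1)->(3,1) | p3:(2,2)->(3,2)
Step 2: p0:(3,3)->(4,3) | p1:(1,1)->(2,1) | p2:(3,1)->(4,1) | p3:(3,2)->(4,2)
Step 3: p0:(4,3)->(5,3) | p1:(2,1)->(3,1) | p2:(4,1)->(5,1) | p3:(4,2)->(5,2)
Step 4: p0:(5,3)->(5,4)->EXIT | p1:(3,1)->(4,1) | p2:(5,1)->(5,2) | p3:(5,2)->(5,3)

ESCAPED (4,1) (5,2) (5,3)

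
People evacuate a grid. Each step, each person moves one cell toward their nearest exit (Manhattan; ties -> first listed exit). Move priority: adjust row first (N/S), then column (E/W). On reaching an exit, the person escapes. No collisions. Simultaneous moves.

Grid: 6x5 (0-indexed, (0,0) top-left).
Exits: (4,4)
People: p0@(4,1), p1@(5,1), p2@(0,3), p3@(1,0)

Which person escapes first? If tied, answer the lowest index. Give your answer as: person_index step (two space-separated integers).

Answer: 0 3

Derivation:
Step 1: p0:(4,1)->(4,2) | p1:(5,1)->(4,1) | p2:(0,3)->(1,3) | p3:(1,0)->(2,0)
Step 2: p0:(4,2)->(4,3) | p1:(4,1)->(4,2) | p2:(1,3)->(2,3) | p3:(2,0)->(3,0)
Step 3: p0:(4,3)->(4,4)->EXIT | p1:(4,2)->(4,3) | p2:(2,3)->(3,3) | p3:(3,0)->(4,0)
Step 4: p0:escaped | p1:(4,3)->(4,4)->EXIT | p2:(3,3)->(4,3) | p3:(4,0)->(4,1)
Step 5: p0:escaped | p1:escaped | p2:(4,3)->(4,4)->EXIT | p3:(4,1)->(4,2)
Step 6: p0:escaped | p1:escaped | p2:escaped | p3:(4,2)->(4,3)
Step 7: p0:escaped | p1:escaped | p2:escaped | p3:(4,3)->(4,4)->EXIT
Exit steps: [3, 4, 5, 7]
First to escape: p0 at step 3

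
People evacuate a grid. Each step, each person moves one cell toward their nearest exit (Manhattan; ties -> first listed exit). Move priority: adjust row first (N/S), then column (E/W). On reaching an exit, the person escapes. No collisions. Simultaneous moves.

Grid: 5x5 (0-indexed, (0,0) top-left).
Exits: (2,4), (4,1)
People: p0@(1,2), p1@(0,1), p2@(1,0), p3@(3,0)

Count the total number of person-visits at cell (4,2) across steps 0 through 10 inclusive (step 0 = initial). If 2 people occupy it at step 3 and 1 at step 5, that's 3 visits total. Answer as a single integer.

Step 0: p0@(1,2) p1@(0,1) p2@(1,0) p3@(3,0) -> at (4,2): 0 [-], cum=0
Step 1: p0@(2,2) p1@(1,1) p2@(2,0) p3@(4,0) -> at (4,2): 0 [-], cum=0
Step 2: p0@(2,3) p1@(2,1) p2@(3,0) p3@ESC -> at (4,2): 0 [-], cum=0
Step 3: p0@ESC p1@(3,1) p2@(4,0) p3@ESC -> at (4,2): 0 [-], cum=0
Step 4: p0@ESC p1@ESC p2@ESC p3@ESC -> at (4,2): 0 [-], cum=0
Total visits = 0

Answer: 0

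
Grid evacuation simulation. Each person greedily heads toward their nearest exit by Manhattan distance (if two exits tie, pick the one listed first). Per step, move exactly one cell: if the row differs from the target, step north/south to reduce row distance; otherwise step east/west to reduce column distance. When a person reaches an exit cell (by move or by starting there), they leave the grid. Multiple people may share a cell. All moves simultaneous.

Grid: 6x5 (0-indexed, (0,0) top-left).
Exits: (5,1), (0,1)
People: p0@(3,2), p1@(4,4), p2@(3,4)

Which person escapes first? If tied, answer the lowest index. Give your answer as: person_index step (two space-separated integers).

Answer: 0 3

Derivation:
Step 1: p0:(3,2)->(4,2) | p1:(4,4)->(5,4) | p2:(3,4)->(4,4)
Step 2: p0:(4,2)->(5,2) | p1:(5,4)->(5,3) | p2:(4,4)->(5,4)
Step 3: p0:(5,2)->(5,1)->EXIT | p1:(5,3)->(5,2) | p2:(5,4)->(5,3)
Step 4: p0:escaped | p1:(5,2)->(5,1)->EXIT | p2:(5,3)->(5,2)
Step 5: p0:escaped | p1:escaped | p2:(5,2)->(5,1)->EXIT
Exit steps: [3, 4, 5]
First to escape: p0 at step 3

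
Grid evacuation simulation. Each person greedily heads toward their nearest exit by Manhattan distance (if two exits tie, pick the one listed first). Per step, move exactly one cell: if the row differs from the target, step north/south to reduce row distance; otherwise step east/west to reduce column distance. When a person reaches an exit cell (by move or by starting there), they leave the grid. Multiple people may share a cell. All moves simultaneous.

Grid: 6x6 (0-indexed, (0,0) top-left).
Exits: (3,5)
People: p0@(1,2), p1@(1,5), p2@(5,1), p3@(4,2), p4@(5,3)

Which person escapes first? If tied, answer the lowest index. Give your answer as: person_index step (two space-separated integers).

Answer: 1 2

Derivation:
Step 1: p0:(1,2)->(2,2) | p1:(1,5)->(2,5) | p2:(5,1)->(4,1) | p3:(4,2)->(3,2) | p4:(5,3)->(4,3)
Step 2: p0:(2,2)->(3,2) | p1:(2,5)->(3,5)->EXIT | p2:(4,1)->(3,1) | p3:(3,2)->(3,3) | p4:(4,3)->(3,3)
Step 3: p0:(3,2)->(3,3) | p1:escaped | p2:(3,1)->(3,2) | p3:(3,3)->(3,4) | p4:(3,3)->(3,4)
Step 4: p0:(3,3)->(3,4) | p1:escaped | p2:(3,2)->(3,3) | p3:(3,4)->(3,5)->EXIT | p4:(3,4)->(3,5)->EXIT
Step 5: p0:(3,4)->(3,5)->EXIT | p1:escaped | p2:(3,3)->(3,4) | p3:escaped | p4:escaped
Step 6: p0:escaped | p1:escaped | p2:(3,4)->(3,5)->EXIT | p3:escaped | p4:escaped
Exit steps: [5, 2, 6, 4, 4]
First to escape: p1 at step 2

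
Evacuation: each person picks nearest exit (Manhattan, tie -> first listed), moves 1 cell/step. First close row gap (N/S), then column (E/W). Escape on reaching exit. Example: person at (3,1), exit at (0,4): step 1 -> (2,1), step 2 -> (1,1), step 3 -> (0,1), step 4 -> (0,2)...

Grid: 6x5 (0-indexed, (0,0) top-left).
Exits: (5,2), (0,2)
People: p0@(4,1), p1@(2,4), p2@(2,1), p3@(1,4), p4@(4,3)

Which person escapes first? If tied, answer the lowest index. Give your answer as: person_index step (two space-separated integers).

Answer: 0 2

Derivation:
Step 1: p0:(4,1)->(5,1) | p1:(2,4)->(1,4) | p2:(2,1)->(1,1) | p3:(1,4)->(0,4) | p4:(4,3)->(5,3)
Step 2: p0:(5,1)->(5,2)->EXIT | p1:(1,4)->(0,4) | p2:(1,1)->(0,1) | p3:(0,4)->(0,3) | p4:(5,3)->(5,2)->EXIT
Step 3: p0:escaped | p1:(0,4)->(0,3) | p2:(0,1)->(0,2)->EXIT | p3:(0,3)->(0,2)->EXIT | p4:escaped
Step 4: p0:escaped | p1:(0,3)->(0,2)->EXIT | p2:escaped | p3:escaped | p4:escaped
Exit steps: [2, 4, 3, 3, 2]
First to escape: p0 at step 2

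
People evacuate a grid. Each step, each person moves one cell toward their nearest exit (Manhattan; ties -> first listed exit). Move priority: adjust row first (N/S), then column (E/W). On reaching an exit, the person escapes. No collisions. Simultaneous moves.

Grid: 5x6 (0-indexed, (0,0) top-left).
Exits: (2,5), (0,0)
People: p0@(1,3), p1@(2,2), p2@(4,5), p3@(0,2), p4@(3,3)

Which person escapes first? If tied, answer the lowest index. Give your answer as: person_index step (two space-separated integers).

Answer: 2 2

Derivation:
Step 1: p0:(1,3)->(2,3) | p1:(2,2)->(2,3) | p2:(4,5)->(3,5) | p3:(0,2)->(0,1) | p4:(3,3)->(2,3)
Step 2: p0:(2,3)->(2,4) | p1:(2,3)->(2,4) | p2:(3,5)->(2,5)->EXIT | p3:(0,1)->(0,0)->EXIT | p4:(2,3)->(2,4)
Step 3: p0:(2,4)->(2,5)->EXIT | p1:(2,4)->(2,5)->EXIT | p2:escaped | p3:escaped | p4:(2,4)->(2,5)->EXIT
Exit steps: [3, 3, 2, 2, 3]
First to escape: p2 at step 2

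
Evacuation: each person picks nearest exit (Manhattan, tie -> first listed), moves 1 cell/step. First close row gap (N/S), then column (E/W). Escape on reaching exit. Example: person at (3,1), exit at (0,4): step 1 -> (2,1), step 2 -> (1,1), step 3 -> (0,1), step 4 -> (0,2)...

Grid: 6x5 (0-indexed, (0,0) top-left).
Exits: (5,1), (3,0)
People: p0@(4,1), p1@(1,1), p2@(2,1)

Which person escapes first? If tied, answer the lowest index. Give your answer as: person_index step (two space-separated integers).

Answer: 0 1

Derivation:
Step 1: p0:(4,1)->(5,1)->EXIT | p1:(1,1)->(2,1) | p2:(2,1)->(3,1)
Step 2: p0:escaped | p1:(2,1)->(3,1) | p2:(3,1)->(3,0)->EXIT
Step 3: p0:escaped | p1:(3,1)->(3,0)->EXIT | p2:escaped
Exit steps: [1, 3, 2]
First to escape: p0 at step 1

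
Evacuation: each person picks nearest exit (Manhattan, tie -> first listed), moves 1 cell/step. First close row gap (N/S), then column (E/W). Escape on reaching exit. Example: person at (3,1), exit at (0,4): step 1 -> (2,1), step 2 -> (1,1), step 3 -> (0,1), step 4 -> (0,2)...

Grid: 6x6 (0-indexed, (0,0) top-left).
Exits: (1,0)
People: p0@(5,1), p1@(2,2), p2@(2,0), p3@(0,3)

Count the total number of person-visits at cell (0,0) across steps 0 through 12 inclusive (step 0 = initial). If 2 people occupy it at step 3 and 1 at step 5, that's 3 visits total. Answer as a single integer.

Answer: 0

Derivation:
Step 0: p0@(5,1) p1@(2,2) p2@(2,0) p3@(0,3) -> at (0,0): 0 [-], cum=0
Step 1: p0@(4,1) p1@(1,2) p2@ESC p3@(1,3) -> at (0,0): 0 [-], cum=0
Step 2: p0@(3,1) p1@(1,1) p2@ESC p3@(1,2) -> at (0,0): 0 [-], cum=0
Step 3: p0@(2,1) p1@ESC p2@ESC p3@(1,1) -> at (0,0): 0 [-], cum=0
Step 4: p0@(1,1) p1@ESC p2@ESC p3@ESC -> at (0,0): 0 [-], cum=0
Step 5: p0@ESC p1@ESC p2@ESC p3@ESC -> at (0,0): 0 [-], cum=0
Total visits = 0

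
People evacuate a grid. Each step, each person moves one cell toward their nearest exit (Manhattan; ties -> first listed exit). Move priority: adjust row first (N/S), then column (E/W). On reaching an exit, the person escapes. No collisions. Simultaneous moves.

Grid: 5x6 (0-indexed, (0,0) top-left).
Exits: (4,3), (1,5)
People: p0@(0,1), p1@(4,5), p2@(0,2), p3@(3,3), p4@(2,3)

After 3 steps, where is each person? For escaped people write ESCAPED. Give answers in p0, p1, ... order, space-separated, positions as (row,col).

Step 1: p0:(0,1)->(1,1) | p1:(4,5)->(4,4) | p2:(0,2)->(1,2) | p3:(3,3)->(4,3)->EXIT | p4:(2,3)->(3,3)
Step 2: p0:(1,1)->(1,2) | p1:(4,4)->(4,3)->EXIT | p2:(1,2)->(1,3) | p3:escaped | p4:(3,3)->(4,3)->EXIT
Step 3: p0:(1,2)->(1,3) | p1:escaped | p2:(1,3)->(1,4) | p3:escaped | p4:escaped

(1,3) ESCAPED (1,4) ESCAPED ESCAPED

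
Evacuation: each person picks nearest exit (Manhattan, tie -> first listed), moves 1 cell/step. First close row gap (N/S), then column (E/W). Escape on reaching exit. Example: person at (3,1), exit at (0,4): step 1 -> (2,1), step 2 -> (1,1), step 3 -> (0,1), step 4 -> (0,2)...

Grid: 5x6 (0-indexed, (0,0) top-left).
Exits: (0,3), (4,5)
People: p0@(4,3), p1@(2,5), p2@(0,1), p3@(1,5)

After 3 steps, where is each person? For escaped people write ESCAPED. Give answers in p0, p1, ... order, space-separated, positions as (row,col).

Step 1: p0:(4,3)->(4,4) | p1:(2,5)->(3,5) | p2:(0,1)->(0,2) | p3:(1,5)->(0,5)
Step 2: p0:(4,4)->(4,5)->EXIT | p1:(3,5)->(4,5)->EXIT | p2:(0,2)->(0,3)->EXIT | p3:(0,5)->(0,4)
Step 3: p0:escaped | p1:escaped | p2:escaped | p3:(0,4)->(0,3)->EXIT

ESCAPED ESCAPED ESCAPED ESCAPED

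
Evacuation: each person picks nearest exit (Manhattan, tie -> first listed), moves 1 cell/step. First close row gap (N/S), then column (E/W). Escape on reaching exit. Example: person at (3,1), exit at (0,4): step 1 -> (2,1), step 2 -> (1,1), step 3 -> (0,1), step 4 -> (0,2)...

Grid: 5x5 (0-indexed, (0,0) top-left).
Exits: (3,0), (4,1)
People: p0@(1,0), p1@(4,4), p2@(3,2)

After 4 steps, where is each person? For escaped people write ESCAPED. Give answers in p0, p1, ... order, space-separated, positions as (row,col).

Step 1: p0:(1,0)->(2,0) | p1:(4,4)->(4,3) | p2:(3,2)->(3,1)
Step 2: p0:(2,0)->(3,0)->EXIT | p1:(4,3)->(4,2) | p2:(3,1)->(3,0)->EXIT
Step 3: p0:escaped | p1:(4,2)->(4,1)->EXIT | p2:escaped

ESCAPED ESCAPED ESCAPED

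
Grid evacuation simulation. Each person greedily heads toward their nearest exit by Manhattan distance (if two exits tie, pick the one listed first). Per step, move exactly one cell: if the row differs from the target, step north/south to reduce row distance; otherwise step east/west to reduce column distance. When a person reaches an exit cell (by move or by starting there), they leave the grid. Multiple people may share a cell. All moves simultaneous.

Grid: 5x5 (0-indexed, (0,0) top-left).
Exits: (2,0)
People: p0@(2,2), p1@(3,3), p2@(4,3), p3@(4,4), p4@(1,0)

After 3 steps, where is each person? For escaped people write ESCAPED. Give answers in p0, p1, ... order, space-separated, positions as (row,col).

Step 1: p0:(2,2)->(2,1) | p1:(3,3)->(2,3) | p2:(4,3)->(3,3) | p3:(4,4)->(3,4) | p4:(1,0)->(2,0)->EXIT
Step 2: p0:(2,1)->(2,0)->EXIT | p1:(2,3)->(2,2) | p2:(3,3)->(2,3) | p3:(3,4)->(2,4) | p4:escaped
Step 3: p0:escaped | p1:(2,2)->(2,1) | p2:(2,3)->(2,2) | p3:(2,4)->(2,3) | p4:escaped

ESCAPED (2,1) (2,2) (2,3) ESCAPED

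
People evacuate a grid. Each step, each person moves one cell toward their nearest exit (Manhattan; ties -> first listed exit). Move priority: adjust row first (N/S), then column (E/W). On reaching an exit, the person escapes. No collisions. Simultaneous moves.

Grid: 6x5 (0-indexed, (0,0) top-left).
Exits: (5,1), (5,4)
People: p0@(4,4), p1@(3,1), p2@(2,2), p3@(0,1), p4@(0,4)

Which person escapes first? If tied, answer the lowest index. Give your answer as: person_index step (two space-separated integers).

Answer: 0 1

Derivation:
Step 1: p0:(4,4)->(5,4)->EXIT | p1:(3,1)->(4,1) | p2:(2,2)->(3,2) | p3:(0,1)->(1,1) | p4:(0,4)->(1,4)
Step 2: p0:escaped | p1:(4,1)->(5,1)->EXIT | p2:(3,2)->(4,2) | p3:(1,1)->(2,1) | p4:(1,4)->(2,4)
Step 3: p0:escaped | p1:escaped | p2:(4,2)->(5,2) | p3:(2,1)->(3,1) | p4:(2,4)->(3,4)
Step 4: p0:escaped | p1:escaped | p2:(5,2)->(5,1)->EXIT | p3:(3,1)->(4,1) | p4:(3,4)->(4,4)
Step 5: p0:escaped | p1:escaped | p2:escaped | p3:(4,1)->(5,1)->EXIT | p4:(4,4)->(5,4)->EXIT
Exit steps: [1, 2, 4, 5, 5]
First to escape: p0 at step 1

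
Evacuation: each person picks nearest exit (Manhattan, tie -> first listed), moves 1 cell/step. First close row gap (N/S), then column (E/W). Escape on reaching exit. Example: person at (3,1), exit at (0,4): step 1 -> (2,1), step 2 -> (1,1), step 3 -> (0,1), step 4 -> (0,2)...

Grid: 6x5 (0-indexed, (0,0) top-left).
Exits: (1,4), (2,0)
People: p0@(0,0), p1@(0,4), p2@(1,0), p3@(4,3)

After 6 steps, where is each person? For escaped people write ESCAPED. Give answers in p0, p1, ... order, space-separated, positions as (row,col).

Step 1: p0:(0,0)->(1,0) | p1:(0,4)->(1,4)->EXIT | p2:(1,0)->(2,0)->EXIT | p3:(4,3)->(3,3)
Step 2: p0:(1,0)->(2,0)->EXIT | p1:escaped | p2:escaped | p3:(3,3)->(2,3)
Step 3: p0:escaped | p1:escaped | p2:escaped | p3:(2,3)->(1,3)
Step 4: p0:escaped | p1:escaped | p2:escaped | p3:(1,3)->(1,4)->EXIT

ESCAPED ESCAPED ESCAPED ESCAPED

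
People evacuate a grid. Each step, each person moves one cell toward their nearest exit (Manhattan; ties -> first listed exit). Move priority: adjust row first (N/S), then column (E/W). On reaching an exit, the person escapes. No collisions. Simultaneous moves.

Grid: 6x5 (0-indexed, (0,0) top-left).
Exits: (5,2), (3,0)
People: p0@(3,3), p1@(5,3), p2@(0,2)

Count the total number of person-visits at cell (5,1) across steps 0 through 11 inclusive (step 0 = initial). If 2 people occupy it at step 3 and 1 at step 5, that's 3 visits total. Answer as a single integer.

Answer: 0

Derivation:
Step 0: p0@(3,3) p1@(5,3) p2@(0,2) -> at (5,1): 0 [-], cum=0
Step 1: p0@(4,3) p1@ESC p2@(1,2) -> at (5,1): 0 [-], cum=0
Step 2: p0@(5,3) p1@ESC p2@(2,2) -> at (5,1): 0 [-], cum=0
Step 3: p0@ESC p1@ESC p2@(3,2) -> at (5,1): 0 [-], cum=0
Step 4: p0@ESC p1@ESC p2@(4,2) -> at (5,1): 0 [-], cum=0
Step 5: p0@ESC p1@ESC p2@ESC -> at (5,1): 0 [-], cum=0
Total visits = 0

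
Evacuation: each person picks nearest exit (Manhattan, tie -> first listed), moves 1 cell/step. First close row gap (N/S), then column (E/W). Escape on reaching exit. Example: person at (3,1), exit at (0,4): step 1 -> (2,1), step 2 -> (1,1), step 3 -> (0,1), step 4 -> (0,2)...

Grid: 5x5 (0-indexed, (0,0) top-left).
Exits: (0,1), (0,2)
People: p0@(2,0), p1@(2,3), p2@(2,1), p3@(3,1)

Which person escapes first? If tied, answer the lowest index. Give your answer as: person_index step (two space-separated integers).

Answer: 2 2

Derivation:
Step 1: p0:(2,0)->(1,0) | p1:(2,3)->(1,3) | p2:(2,1)->(1,1) | p3:(3,1)->(2,1)
Step 2: p0:(1,0)->(0,0) | p1:(1,3)->(0,3) | p2:(1,1)->(0,1)->EXIT | p3:(2,1)->(1,1)
Step 3: p0:(0,0)->(0,1)->EXIT | p1:(0,3)->(0,2)->EXIT | p2:escaped | p3:(1,1)->(0,1)->EXIT
Exit steps: [3, 3, 2, 3]
First to escape: p2 at step 2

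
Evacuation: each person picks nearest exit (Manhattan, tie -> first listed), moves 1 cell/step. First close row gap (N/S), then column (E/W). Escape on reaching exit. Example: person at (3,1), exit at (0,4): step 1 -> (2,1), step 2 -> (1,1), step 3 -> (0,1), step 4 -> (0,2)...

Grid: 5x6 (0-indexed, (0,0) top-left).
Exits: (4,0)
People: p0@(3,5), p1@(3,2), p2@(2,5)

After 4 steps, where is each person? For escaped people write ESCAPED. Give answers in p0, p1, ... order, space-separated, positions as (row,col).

Step 1: p0:(3,5)->(4,5) | p1:(3,2)->(4,2) | p2:(2,5)->(3,5)
Step 2: p0:(4,5)->(4,4) | p1:(4,2)->(4,1) | p2:(3,5)->(4,5)
Step 3: p0:(4,4)->(4,3) | p1:(4,1)->(4,0)->EXIT | p2:(4,5)->(4,4)
Step 4: p0:(4,3)->(4,2) | p1:escaped | p2:(4,4)->(4,3)

(4,2) ESCAPED (4,3)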